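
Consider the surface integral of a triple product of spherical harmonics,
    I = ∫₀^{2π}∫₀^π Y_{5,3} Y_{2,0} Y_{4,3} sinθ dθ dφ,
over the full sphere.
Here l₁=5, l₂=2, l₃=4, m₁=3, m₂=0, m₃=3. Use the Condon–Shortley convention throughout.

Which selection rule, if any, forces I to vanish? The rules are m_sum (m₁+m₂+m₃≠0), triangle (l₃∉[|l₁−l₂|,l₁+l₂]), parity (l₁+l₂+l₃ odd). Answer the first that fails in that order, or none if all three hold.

m_sum

azimuthal sum: 3 + 0 + 3 = 6  ✗
3 ≤ 4 ≤ 7 (triangle on l)
L = 5 + 2 + 4 = 11 (odd)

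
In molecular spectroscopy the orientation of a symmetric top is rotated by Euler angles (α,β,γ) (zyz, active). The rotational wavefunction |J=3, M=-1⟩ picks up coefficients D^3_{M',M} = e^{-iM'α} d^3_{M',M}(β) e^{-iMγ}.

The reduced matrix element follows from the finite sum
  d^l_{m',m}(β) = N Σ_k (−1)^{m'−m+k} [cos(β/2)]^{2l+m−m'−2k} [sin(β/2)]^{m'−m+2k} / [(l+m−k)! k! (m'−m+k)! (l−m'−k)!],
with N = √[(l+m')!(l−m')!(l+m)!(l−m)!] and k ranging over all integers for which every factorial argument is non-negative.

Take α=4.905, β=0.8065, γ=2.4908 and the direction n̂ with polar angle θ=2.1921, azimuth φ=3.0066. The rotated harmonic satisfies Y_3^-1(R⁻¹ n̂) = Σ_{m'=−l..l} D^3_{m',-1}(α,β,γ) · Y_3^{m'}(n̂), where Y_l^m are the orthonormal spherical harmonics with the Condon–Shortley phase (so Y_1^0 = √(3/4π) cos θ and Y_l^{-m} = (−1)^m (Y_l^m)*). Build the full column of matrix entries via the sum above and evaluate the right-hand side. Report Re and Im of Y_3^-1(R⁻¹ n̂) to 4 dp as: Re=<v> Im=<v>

Re=-0.1593 Im=-0.1134

Need the full column D^3_{m',-1} for m'=−3..3 at α=4.9050, β=0.8065, γ=2.4908.
cos(β/2)=0.919791, sin(β/2)=0.392410
d^3_{-3,-1}: single k=2 term ⇒ +0.426856;  D = -0.031116-0.425720i
d^3_{-2,-1}: k∈[1..2] ⇒ +0.816929 -0.297383 = +0.519546;  D = +0.501332-0.136360i
d^3_{-1,-1}: k∈[0..2] ⇒ +0.605527 -0.881709 +0.120362 = -0.155820;  D = -0.068922-0.139749i
d^3_{0,-1}: k∈[0..2] ⇒ -0.894901 +0.488650 -0.029647 = -0.435898;  D = +0.346802-0.264074i
d^3_{1,-1}: k∈[0..2] ⇒ +0.661282 -0.160482 +0.003651 = +0.504451;  D = -0.376780-0.335422i
d^3_{2,-1}: k∈[0..1] ⇒ -0.297383 +0.027064 = -0.270319;  D = -0.137769+0.232577i
d^3_{3,-1}: single k=0 term ⇒ +0.077693;  D = +0.073189+0.026069i
Y_3^{m'}(θ=2.1921,φ=3.0066) and Σ D·Y over m':
  (-0.0311-0.4257i)·(-0.2062-0.0884i)  (+0.5013-0.1364i)·(-0.3791-0.1049i)  (-0.0689-0.1397i)·(-0.1808-0.0246i)  (+0.3468-0.2641i)·(+0.2837+0.0000i)  (-0.3768-0.3354i)·(+0.1808-0.0246i)  (-0.1378+0.2326i)·(-0.3791+0.1049i)  (+0.0732+0.0261i)·(+0.2062-0.0884i)
Y_3^-1(R⁻¹ n̂) = -0.159278-0.113431i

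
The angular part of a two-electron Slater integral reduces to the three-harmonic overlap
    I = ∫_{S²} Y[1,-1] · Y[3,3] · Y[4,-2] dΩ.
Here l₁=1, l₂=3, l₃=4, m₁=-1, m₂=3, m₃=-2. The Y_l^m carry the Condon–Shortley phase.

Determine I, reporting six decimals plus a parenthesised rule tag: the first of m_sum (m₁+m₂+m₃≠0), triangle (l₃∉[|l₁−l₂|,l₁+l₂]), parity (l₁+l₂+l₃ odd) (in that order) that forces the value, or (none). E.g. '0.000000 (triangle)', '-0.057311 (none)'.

0.061558 (none)

Rules hold: Σm=0, L=8 even, 2≤4≤4.
N = 3·7·9 = 189
Δ = 0!·2!·6!/9! = 1/252
Racah Σ t=0..0: t=0:+1/36 = 1/36
⇒ 3j(1 3 4; 0 0 0)² = 4/63, sgn +1
Racah Σ t=0..0: t=0:+1/1440 = 1/1440
⇒ 3j(1 3 4; -1 3 -2)² = 1/252, sgn +1
4πI² = N·(3j₀)²·(3jₘ)² = 1/21
I = +1·√(0.047619/4π) = 0.06155813
No selection rule forces the value: the integral is nonzero (none).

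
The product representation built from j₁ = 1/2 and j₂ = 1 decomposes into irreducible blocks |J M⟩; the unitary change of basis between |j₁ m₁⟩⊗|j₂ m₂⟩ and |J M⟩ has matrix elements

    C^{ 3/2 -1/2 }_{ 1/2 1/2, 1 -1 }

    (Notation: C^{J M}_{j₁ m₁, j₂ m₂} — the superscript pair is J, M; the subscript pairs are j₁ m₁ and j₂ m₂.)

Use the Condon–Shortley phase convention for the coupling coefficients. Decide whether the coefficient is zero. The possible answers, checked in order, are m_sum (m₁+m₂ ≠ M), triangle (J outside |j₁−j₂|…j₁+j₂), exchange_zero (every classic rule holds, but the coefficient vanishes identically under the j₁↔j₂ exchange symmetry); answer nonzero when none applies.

nonzero

m-sum: m₁+m₂ = 1/2+(-1) = -1/2, M = -1/2  ✓
triangle: |j₁−j₂| = 1/2 ≤ J = 3/2 ≤ j₁+j₂ = 3/2  ✓
exchange: j₁≠j₂ or m₁≠m₂ — the exchange symmetry imposes no constraint here
value check: CG = +√(1/3) = +0.577350 ≠ 0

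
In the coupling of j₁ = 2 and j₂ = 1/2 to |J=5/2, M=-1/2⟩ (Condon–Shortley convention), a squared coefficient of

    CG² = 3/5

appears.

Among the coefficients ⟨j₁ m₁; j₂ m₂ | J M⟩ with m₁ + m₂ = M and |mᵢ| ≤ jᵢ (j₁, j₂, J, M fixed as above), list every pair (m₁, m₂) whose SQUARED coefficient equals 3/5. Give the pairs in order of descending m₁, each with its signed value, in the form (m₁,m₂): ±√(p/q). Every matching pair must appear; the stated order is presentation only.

(0,-1/2): +√(3/5)

Admissible pairs with m₁+m₂ = M = -1/2: (-1,1/2), (0,-1/2)
  (m₁,m₂)=(0,-1/2): CG² = 3/5, CG = +√(3/5)   ← matches the target
  (m₁,m₂)=(-1,1/2): CG² = 2/5, CG = +√(2/5)
Pairs with CG² = 3/5: (0,-1/2): +√(3/5)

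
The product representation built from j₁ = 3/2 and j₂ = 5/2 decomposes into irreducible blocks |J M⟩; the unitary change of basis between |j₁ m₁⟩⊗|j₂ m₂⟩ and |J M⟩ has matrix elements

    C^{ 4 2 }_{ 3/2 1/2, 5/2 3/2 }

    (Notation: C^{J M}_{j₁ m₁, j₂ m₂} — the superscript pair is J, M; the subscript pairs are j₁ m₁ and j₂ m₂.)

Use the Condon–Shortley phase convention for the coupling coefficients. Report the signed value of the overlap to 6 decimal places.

+√(15/28) = +0.731925

triangle: 0!×3!×5!/9! = 720/362880
(j±m)!: 2!×1!×4!×1!×6!×2! = 69120
prefactor² = (2J+1)×Δ×N² = 8640/7
  k=0: +1/(0!×0!×1!×4!×2!×1!) = 1/48
Σ = 1/48  ⇒  CG² = 8640/7×(1/48)² = 15/28
CG = +√(15/28) = +0.731925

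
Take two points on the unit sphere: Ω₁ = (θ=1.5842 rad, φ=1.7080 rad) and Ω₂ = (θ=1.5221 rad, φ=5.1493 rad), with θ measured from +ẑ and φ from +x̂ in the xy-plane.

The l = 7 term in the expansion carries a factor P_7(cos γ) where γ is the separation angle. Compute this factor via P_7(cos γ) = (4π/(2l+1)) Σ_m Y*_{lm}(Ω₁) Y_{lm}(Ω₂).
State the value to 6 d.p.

Summing Y*_{l m}(θ₁,φ₁)·Y_{l m}(θ₂,φ₂) over m ∈ [−7, 7]; prefactor 4π/(2·7+1) = 0.837758:
  [-7]  conj(Y_{7,-7})(Ω₁) = +0.409493-0.286428i ; Y_{7,-7}(Ω₂) = -0.041219+0.494189i ; Δ = +0.124671+0.214173i
  [-6]  conj(Y_{7,-6})(Ω₁) = +0.017040+0.018380i ; Y_{7,-6}(Ω₂) = +0.078469+0.044942i ; Δ = +0.000511+0.002208i
  [-5]  conj(Y_{7,-5})(Ω₁) = +0.231788-0.283130i ; Y_{7,-5}(Ω₂) = -0.289001+0.203610i ; Δ = -0.009339+0.129019i
  [-4]  conj(Y_{7,-4})(Ω₁) = +0.025146+0.015376i ; Y_{7,-4}(Ω₂) = +0.018572+0.103917i ; Δ = -0.001131+0.002899i
  [-3]  conj(Y_{7,-3})(Ω₁) = +0.132228-0.302895i ; Y_{7,-3}(Ω₂) = -0.303025-0.080632i ; Δ = -0.064491+0.081123i
  [-2]  conj(Y_{7,-2})(Ω₁) = +0.030234+0.008511i ; Y_{7,-2}(Ω₂) = -0.071889+0.085876i ; Δ = -0.002904+0.001984i
  [-1]  conj(Y_{7,-1})(Ω₁) = +0.043466-0.314807i ; Y_{7,-1}(Ω₂) = -0.126419-0.270696i ; Δ = -0.090712+0.028031i
  [+0]  conj(Y_{7,0})(Ω₁) = +0.031981-0.000000i ; Y_{7,0}(Ω₂) = -0.113868+0.000000i ; Δ = -0.003642+0.000000i
  [+1]  conj(Y_{7,1})(Ω₁) = -0.043466-0.314807i ; Y_{7,1}(Ω₂) = +0.126419-0.270696i ; Δ = -0.090712-0.028031i
  [+2]  conj(Y_{7,2})(Ω₁) = +0.030234-0.008511i ; Y_{7,2}(Ω₂) = -0.071889-0.085876i ; Δ = -0.002904-0.001984i
  [+3]  conj(Y_{7,3})(Ω₁) = -0.132228-0.302895i ; Y_{7,3}(Ω₂) = +0.303025-0.080632i ; Δ = -0.064491-0.081123i
  [+4]  conj(Y_{7,4})(Ω₁) = +0.025146-0.015376i ; Y_{7,4}(Ω₂) = +0.018572-0.103917i ; Δ = -0.001131-0.002899i
  [+5]  conj(Y_{7,5})(Ω₁) = -0.231788-0.283130i ; Y_{7,5}(Ω₂) = +0.289001+0.203610i ; Δ = -0.009339-0.129019i
  [+6]  conj(Y_{7,6})(Ω₁) = +0.017040-0.018380i ; Y_{7,6}(Ω₂) = +0.078469-0.044942i ; Δ = +0.000511-0.002208i
  [+7]  conj(Y_{7,7})(Ω₁) = -0.409493-0.286428i ; Y_{7,7}(Ω₂) = +0.041219+0.494189i ; Δ = +0.124671-0.214173i
Accumulated sum -0.090434+0.000000i; after 4π/(2l+1) scaling, -0.075762+0.000000i ⇒ P_7 = -0.075762

-0.075762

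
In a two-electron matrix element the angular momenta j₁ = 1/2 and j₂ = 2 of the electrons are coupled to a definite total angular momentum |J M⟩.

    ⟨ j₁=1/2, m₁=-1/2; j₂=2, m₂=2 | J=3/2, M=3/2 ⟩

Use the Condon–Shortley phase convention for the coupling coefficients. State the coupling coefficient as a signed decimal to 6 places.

√[4·1!0!3!/5! · 0!1!4!0!3!0!] = √(144/5)
  +(−1)^1/∏(1,0,0,3,0,0)! = -1/6  (running -1/6)
⟨..|..⟩ = √(144/5)·(-1/6) = -0.894427

-0.894427  (= −√(4/5))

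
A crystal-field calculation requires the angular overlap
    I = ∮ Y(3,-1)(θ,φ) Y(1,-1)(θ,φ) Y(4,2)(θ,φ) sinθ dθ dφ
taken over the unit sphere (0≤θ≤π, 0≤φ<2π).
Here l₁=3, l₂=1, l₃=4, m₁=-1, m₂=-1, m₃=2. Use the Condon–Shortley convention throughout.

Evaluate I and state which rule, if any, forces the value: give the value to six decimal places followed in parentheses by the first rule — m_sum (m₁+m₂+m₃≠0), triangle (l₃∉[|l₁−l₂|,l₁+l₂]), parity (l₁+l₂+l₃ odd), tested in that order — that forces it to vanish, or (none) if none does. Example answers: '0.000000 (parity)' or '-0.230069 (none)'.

Rules hold: Σm=0, L=8 even, 2≤4≤4.
N = 7·3·9 = 189
Δ = 0!·6!·2!/9! = 1/252
Racah Σ t=0..0: t=0:+1/36 = 1/36
⇒ 3j(3 1 4; 0 0 0)² = 4/63, sgn +1
Racah Σ t=0..0: t=0:+1/96 = 1/96
⇒ 3j(3 1 4; -1 -1 2)² = 5/84, sgn +1
4πI² = N·(3j₀)²·(3jₘ)² = 5/7
I = +1·√(0.714286/4π) = 0.23841361
No selection rule forces the value: the integral is nonzero (none).

0.238414 (none)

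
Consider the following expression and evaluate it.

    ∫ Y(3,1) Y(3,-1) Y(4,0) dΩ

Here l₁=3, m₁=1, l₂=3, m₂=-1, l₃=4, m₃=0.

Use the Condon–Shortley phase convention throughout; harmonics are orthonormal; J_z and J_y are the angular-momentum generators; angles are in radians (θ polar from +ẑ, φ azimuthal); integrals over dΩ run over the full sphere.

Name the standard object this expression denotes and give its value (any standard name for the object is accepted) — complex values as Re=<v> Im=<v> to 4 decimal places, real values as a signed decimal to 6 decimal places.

Gaunt coefficient, -0.025645

This is a Gaunt coefficient — the integral of a triple product of spherical harmonics over the sphere.
Rules hold: Σm=0, L=10 even, 0≤4≤6.
N = 7·7·9 = 441
Δ = 2!·4!·4!/11! = 1/34650
Racah Σ t=0..2: t=0:+1/72 t=1:−1/16 t=2:+1/72 = -5/144
⇒ 3j(3 3 4; 0 0 0)² = 2/77, sgn -1
Racah Σ t=0..2: t=0:+1/32 t=1:−1/36 t=2:+1/1152 = 5/1152
⇒ 3j(3 3 4; 1 -1 0)² = 1/1386, sgn +1
4πI² = N·(3j₀)²·(3jₘ)² = 1/121
I = -1·√(0.00826446/4π) = -0.02564498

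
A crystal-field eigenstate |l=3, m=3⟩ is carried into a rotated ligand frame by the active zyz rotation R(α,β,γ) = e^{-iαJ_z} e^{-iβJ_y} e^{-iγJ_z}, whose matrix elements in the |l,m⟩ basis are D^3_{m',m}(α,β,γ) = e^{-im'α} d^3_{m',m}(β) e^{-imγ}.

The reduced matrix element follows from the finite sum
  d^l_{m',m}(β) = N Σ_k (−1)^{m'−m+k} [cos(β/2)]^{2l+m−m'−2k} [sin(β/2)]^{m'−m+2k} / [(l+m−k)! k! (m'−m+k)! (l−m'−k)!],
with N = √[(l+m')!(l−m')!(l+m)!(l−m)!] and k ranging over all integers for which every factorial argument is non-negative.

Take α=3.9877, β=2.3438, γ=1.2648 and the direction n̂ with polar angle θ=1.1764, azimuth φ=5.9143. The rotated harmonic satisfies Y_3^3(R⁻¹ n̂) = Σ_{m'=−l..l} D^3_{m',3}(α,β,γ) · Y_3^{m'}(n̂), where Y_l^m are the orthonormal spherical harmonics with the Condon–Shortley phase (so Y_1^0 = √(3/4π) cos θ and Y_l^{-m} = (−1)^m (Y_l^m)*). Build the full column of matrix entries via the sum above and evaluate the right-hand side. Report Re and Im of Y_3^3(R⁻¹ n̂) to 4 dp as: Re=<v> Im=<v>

Need the full column D^3_{m',3} for m'=−3..3 at α=3.9877, β=2.3438, γ=1.2648.
cos(β/2)=0.388402, sin(β/2)=0.921490
d^3_{-3,3}: single k=6 term ⇒ +0.612272;  D = -0.189528+0.582199i
d^3_{-2,3}: single k=5 term ⇒ +0.632136;  D = -0.320323-0.544967i
d^3_{-1,3}: single k=4 term ⇒ +0.421280;  D = +0.413434+0.080927i
d^3_{0,3}: single k=3 term ⇒ +0.205036;  D = -0.162877+0.124543i
d^3_{1,3}: single k=2 term ⇒ +0.074843;  D = +0.005375-0.074650i
d^3_{2,3}: single k=1 term ⇒ +0.019951;  D = +0.013949+0.014264i
d^3_{3,3}: single k=0 term ⇒ +0.003433;  D = -0.003429+0.000170i
Y_3^{m'}(θ=1.1764,φ=5.9143) and Σ D·Y over m':
  (-0.1895+0.5822i)·(+0.1470+0.2936i)  (-0.3203-0.5450i)·(+0.2477+0.2251i)  (+0.4134+0.0809i)·(-0.0728-0.0282i)  (-0.1629+0.1245i)·(-0.3243+0.0000i)  (+0.0054-0.0746i)·(+0.0728-0.0282i)  (+0.0139+0.0143i)·(+0.2477-0.2251i)  (-0.0034+0.0002i)·(-0.1470+0.2936i)
Y_3^3(R⁻¹ n̂) = -0.125027-0.241330i

Re=-0.1250 Im=-0.2413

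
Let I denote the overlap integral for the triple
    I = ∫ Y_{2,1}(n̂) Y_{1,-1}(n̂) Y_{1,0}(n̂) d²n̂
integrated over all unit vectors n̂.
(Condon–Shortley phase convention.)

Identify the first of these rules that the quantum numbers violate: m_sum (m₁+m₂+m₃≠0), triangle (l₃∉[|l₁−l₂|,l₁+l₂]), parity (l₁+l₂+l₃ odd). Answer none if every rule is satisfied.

none

azimuthal sum: 1 − 1 + 0 = 0  ✓
1 ≤ 1 ≤ 3 (triangle on l)  ✓
L = 2 + 1 + 1 = 4 (even)  ✓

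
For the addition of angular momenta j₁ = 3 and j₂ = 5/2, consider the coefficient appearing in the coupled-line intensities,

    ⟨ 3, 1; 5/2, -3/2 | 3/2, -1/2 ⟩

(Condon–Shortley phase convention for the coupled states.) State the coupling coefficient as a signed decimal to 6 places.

−√(7/30) ≈ -0.483046

√[4·4!2!1!/8! · 4!2!1!4!1!2!] = √(384/35)
  +(−1)^0/∏(0,4,2,1,0,0)! = 1/48  (running 1/48)
  +(−1)^1/∏(1,3,1,0,1,1)! = -1/6  (running -7/48)
⟨..|..⟩ = √(384/35)·(-7/48) = -0.483046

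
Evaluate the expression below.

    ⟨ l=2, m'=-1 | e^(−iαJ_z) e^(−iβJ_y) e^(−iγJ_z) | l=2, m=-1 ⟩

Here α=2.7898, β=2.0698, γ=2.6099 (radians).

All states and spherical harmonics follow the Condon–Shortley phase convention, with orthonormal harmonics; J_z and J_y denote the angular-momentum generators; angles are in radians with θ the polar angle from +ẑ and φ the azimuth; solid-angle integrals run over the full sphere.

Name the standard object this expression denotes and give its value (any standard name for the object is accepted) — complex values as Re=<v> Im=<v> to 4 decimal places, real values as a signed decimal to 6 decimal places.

Wigner D-matrix element, Re=-0.3237 Im=0.3944

This is a Wigner D-matrix element — the rotation-matrix element ⟨l m'| R(α,β,γ) |l m⟩ in the angular-momentum basis.
First d^2_{-1,-1}(β=2.0698), then the phase factors e^{-i(-1)α} and e^{-i(-1)γ}:
c=cos(2.069800/2)=0.510612, s=sin(2.069800/2)=0.859811; N=√[1·6·1·6]=6.000000
The bounds max(0,m−m')=0 and min(l+m,l−m')=1 give 2 terms
  k=0: (−1)^0·6.0000/(6)·0.5106^4·0.8598^0 = +0.067977
  k=1: (−1)^1·6.0000/(2)·0.5106^2·0.8598^2 = -0.578242
d^2_{-1,-1}(2.0698) = +0.067977 -0.578242 = -0.510264
D = (-0.938757+0.344581i)·(-0.510264)·(-0.861950+0.506993i) = -0.323743+0.394411i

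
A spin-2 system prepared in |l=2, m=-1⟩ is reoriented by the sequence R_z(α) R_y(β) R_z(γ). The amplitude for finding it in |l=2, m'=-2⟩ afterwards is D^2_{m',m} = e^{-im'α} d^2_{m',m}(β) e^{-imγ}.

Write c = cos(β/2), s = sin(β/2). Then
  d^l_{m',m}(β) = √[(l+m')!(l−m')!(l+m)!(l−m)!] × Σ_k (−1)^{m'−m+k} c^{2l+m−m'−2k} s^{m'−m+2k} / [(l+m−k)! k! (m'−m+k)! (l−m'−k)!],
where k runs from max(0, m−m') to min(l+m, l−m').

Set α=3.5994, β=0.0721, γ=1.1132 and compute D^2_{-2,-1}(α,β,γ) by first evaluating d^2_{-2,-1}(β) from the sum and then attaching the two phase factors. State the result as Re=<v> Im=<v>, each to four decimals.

First d^2_{-2,-1}(β=0.0721), then the phase factors e^{-i(-2)α} and e^{-i(-1)γ}:
Half-angle: c=0.999350, s=0.036042. N=√(1·24·1·6)=12.000000
k∈{1} keeps every argument non-negative
  k=1: (−1)^0·12.0000/(6)·0.9994^3·0.0360^1 = +0.071944
d^2_{-2,-1}(0.0721) = +0.071944
Attach z-rotation phases: D = e^{-i(-2)(3.5994)}·(+0.071944)·e^{-i(-1)(1.1132)} = -0.031812+0.064529i

Re=-0.0318 Im=0.0645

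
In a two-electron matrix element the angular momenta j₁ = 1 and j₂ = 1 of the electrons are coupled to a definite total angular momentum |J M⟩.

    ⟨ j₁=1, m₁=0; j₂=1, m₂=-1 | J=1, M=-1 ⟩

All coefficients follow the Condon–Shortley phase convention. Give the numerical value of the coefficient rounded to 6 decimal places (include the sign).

+√(1/2) ≈ +0.707107

j₁+j₂−J=1  J+j₁−j₂=1  J−j₁+j₂=1  j₁+j₂+J+1=4
(j₁±m₁, j₂±m₂, J±M) = (1,1,0,2,0,2)
P² = 1/2
sum k=0..0:
  [0] +1/1 = 1
S = 1
C² = P²·S² = 1/2 ; C = +0.707107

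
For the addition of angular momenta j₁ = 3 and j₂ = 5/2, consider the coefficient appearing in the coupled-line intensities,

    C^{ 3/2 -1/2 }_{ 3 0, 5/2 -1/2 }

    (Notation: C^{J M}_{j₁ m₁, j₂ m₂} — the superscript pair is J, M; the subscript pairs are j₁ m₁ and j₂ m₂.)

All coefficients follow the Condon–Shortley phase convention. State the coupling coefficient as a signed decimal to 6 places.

triangle: 4!×2!×1!/8! = 48/40320
(j±m)!: 3!×3!×2!×3!×1!×2! = 864
prefactor² = (2J+1)×Δ×N² = 144/35
  k=1: −1/(1!×3!×2!×1!×0!×0!) = -1/12
  k=2: +1/(2!×2!×1!×0!×1!×1!) = 1/4
Σ = 1/6  ⇒  CG² = 144/35×(1/6)² = 4/35
CG = +√(4/35) = +0.338062

+√(4/35) = +0.338062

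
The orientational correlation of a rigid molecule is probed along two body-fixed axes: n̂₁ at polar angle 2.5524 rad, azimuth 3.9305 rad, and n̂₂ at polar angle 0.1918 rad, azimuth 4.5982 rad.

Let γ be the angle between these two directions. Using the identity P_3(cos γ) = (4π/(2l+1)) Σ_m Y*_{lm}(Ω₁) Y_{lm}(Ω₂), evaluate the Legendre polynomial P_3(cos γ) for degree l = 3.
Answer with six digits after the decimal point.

Term-by-term m-sum for l=3 (normalisation 4π/7 = 1.795196):
  [-3]  conj(Y_{3,-3})(Ω₁) = +0.051154-0.050088i ; Y_{3,-3}(Ω₂) = +0.000971-0.002722i ; Δ = -0.000087-0.000188i
  [-2]  conj(Y_{3,-2})(Ω₁) = +0.001841-0.262364i ; Y_{3,-2}(Ω₂) = -0.035510-0.008254i ; Δ = -0.002231+0.009301i
  [-1]  conj(Y_{3,-1})(Ω₁) = -0.310791-0.312980i ; Y_{3,-1}(Ω₂) = -0.026803+0.233701i ; Δ = +0.081474-0.064244i
  [+0]  conj(Y_{3,0})(Ω₁) = -0.141490-0.000000i ; Y_{3,0}(Ω₂) = +0.666107+0.000000i ; Δ = -0.094247-0.000000i
  [+1]  conj(Y_{3,1})(Ω₁) = +0.310791-0.312980i ; Y_{3,1}(Ω₂) = +0.026803+0.233701i ; Δ = +0.081474+0.064244i
  [+2]  conj(Y_{3,2})(Ω₁) = +0.001841+0.262364i ; Y_{3,2}(Ω₂) = -0.035510+0.008254i ; Δ = -0.002231-0.009301i
  [+3]  conj(Y_{3,3})(Ω₁) = -0.051154-0.050088i ; Y_{3,3}(Ω₂) = -0.000971-0.002722i ; Δ = -0.000087+0.000188i
Σ over m = +0.064065+0.000000i; ×(4π/7) → +0.115010+0.000000i. Real part: 0.115010

0.115010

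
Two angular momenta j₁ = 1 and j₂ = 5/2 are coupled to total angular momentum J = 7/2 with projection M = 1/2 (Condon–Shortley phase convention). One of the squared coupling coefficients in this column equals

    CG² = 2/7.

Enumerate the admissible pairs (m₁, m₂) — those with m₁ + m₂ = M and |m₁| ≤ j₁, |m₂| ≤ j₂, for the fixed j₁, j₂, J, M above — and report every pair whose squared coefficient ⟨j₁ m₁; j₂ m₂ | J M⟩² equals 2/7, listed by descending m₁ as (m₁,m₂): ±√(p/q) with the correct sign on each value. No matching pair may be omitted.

(1,-1/2): +√(2/7)

Admissible pairs with m₁+m₂ = M = 1/2: (-1,3/2), (0,1/2), (1,-1/2)
  (m₁,m₂)=(1,-1/2): CG² = 2/7, CG = +√(2/7)   ← matches the target
  (m₁,m₂)=(0,1/2): CG² = 4/7, CG = +√(4/7)
  (m₁,m₂)=(-1,3/2): CG² = 1/7, CG = +√(1/7)
Pairs with CG² = 2/7: (1,-1/2): +√(2/7)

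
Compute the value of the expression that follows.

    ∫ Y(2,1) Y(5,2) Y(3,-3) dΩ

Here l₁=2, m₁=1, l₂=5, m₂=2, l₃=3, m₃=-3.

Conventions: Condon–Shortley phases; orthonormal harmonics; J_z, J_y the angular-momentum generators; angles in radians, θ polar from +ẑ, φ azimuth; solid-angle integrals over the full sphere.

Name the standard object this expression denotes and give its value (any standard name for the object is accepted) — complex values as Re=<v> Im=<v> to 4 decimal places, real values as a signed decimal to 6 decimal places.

This is a Gaunt coefficient — the integral of a triple product of spherical harmonics over the sphere.
Checks pass: Σm=0; 10 even; l₃=3∈[3,7].
(2·2+1)(2·5+1)(2·3+1) = 385
Δ: 4! 0! 6! / 11! → 1/2310
sum: t=2:+1/144 = 1/144
3j²(2 5 3; 0 0 0) = Δ·Π!·Σ² = 10/231  (sign -1)
sum: t=1:−1/4320 = -1/4320
3j²(2 5 3; 1 2 -3) = Δ·Π!·Σ² = 1/330  (sign -1)
combine: 4πI² = 385·10/231·1/330 = 5/99
take √, sign +1: I = 0.06339609

Gaunt coefficient, +0.063396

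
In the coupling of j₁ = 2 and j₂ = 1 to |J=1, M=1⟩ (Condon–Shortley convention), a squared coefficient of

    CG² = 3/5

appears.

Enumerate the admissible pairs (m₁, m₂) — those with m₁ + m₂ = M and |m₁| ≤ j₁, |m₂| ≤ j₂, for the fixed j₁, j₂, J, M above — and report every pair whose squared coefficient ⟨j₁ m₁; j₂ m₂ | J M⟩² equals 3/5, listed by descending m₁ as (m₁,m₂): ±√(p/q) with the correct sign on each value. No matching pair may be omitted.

(2,-1): +√(3/5)

Admissible pairs with m₁+m₂ = M = 1: (0,1), (1,0), (2,-1)
  (m₁,m₂)=(2,-1): CG² = 3/5, CG = +√(3/5)   ← matches the target
  (m₁,m₂)=(1,0): CG² = 3/10, CG = −√(3/10)
  (m₁,m₂)=(0,1): CG² = 1/10, CG = +√(1/10)
Pairs with CG² = 3/5: (2,-1): +√(3/5)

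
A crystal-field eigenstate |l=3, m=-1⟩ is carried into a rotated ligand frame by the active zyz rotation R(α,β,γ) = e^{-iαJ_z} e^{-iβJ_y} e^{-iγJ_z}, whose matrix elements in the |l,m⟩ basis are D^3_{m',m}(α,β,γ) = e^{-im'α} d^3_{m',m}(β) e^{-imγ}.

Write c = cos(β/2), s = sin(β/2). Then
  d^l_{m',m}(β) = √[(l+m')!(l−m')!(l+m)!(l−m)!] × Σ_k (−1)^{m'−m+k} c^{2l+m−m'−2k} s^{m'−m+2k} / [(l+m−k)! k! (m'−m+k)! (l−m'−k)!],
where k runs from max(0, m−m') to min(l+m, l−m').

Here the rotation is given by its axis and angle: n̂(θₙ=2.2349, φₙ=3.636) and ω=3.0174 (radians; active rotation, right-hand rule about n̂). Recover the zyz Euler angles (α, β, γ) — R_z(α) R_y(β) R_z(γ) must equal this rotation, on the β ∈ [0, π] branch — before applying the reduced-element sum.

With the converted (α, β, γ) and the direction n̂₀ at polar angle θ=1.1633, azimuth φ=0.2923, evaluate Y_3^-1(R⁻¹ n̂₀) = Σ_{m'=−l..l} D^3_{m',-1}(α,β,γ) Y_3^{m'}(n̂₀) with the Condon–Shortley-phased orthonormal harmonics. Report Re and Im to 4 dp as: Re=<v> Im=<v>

Axis–angle → zyz. n̂ = (sinθₙcosφₙ, sinθₙsinφₙ, cosθₙ) = (-0.693170, -0.373662, -0.616354), ω = 3.0174.
R = I cosω + sinω [n̂]ₓ + (1−cosω) n̂n̂ᵀ gives
  R = [-0.035029, +0.592378, +0.804898; +0.439678, -0.714126, +0.544708; +0.897472, +0.372977, -0.235441]
β = atan2(√(R₁₃²+R₂₃²), R₃₃) = 1.808468; α = atan2(R₂₃, R₁₃) mod 2π = 0.594945; γ = atan2(R₃₂, −R₃₁) mod 2π = 2.747723
Need the full column D^3_{m',-1} for m'=−3..3 at α=0.5949, β=1.8085, γ=2.7477.
cos(β/2)=0.618288, sin(β/2)=0.785952
d^3_{-3,-1}: single k=2 term ⇒ +0.349623;  D = -0.062535-0.343985i
d^3_{-2,-1}: k∈[1..2] ⇒ +0.224569 -0.725754 = -0.501186;  D = +0.350608+0.358136i
d^3_{-1,-1}: k∈[0..2] ⇒ +0.055866 -0.722178 +0.875218 = +0.208905;  D = -0.204696-0.041723i
d^3_{0,-1}: k∈[0..2] ⇒ -0.246003 +1.192536 -0.642334 = +0.304200;  D = -0.280907+0.116741i
d^3_{1,-1}: k∈[0..2] ⇒ +0.541634 -1.166957 +0.235709 = -0.389615;  D = +0.214164-0.325475i
d^3_{2,-1}: k∈[0..1] ⇒ -0.725754 +0.586368 = -0.139386;  D = -0.001807-0.139375i
d^3_{3,-1}: single k=0 term ⇒ +0.564951;  D = +0.322672+0.463737i
Y_3^{m'}(θ=1.1633,φ=0.2923) and Σ D·Y over m':
  (-0.0625-0.3440i)·(+0.2065-0.2482i)  (+0.3506+0.3581i)·(+0.2847-0.1884i)  (-0.2047-0.0417i)·(-0.0610+0.0184i)  (-0.2809+0.1167i)·(-0.3275+0.0000i)  (+0.2142-0.3255i)·(+0.0610+0.0184i)  (-0.0018-0.1394i)·(+0.2847+0.1884i)  (+0.3227+0.4637i)·(-0.2065-0.2482i)
Y_3^-1(R⁻¹ n̂) = +0.267523-0.290858i

Re=0.2675 Im=-0.2909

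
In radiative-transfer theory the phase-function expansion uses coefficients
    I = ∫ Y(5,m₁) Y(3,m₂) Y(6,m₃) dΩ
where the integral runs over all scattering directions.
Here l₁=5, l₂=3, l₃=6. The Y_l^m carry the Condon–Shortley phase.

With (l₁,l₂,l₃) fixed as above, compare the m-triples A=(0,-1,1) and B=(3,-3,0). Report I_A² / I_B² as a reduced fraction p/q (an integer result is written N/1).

1/2

Shared (l₁,l₂,l₃)=(5,3,6): N and (l;000)² cancel in I_A²/I_B².
A: Δ = 2!·8!·4!/15! = 1/675675; Racah Σ t=0..2: t=0:+1/5760 t=1:−1/3456 t=2:+1/34560 = -1/11520; ⇒ 3j(5 3 6; 0 -1 1)² = 2/429, sgn +1
B: Δ = 2!·8!·4!/15! = 1/675675; Racah Σ t=0..0: t=0:+1/69120 = 1/69120; ⇒ 3j(5 3 6; 3 -3 0)² = 4/429, sgn +1
I_A²/I_B² = (2/429)/(4/429) = 1/2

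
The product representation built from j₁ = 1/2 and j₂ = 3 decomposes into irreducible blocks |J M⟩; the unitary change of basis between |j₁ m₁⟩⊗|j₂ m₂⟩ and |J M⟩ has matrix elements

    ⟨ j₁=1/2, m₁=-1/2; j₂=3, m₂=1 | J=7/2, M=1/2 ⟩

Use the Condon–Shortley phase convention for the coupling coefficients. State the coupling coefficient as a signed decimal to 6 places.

+√(3/7) ≈ +0.654654

√[8·0!1!6!/8! · 0!1!4!2!4!3!] = √(6912/7)
  +(−1)^0/∏(0,0,1,4,0,2)! = 1/48  (running 1/48)
⟨..|..⟩ = √(6912/7)·(1/48) = +0.654654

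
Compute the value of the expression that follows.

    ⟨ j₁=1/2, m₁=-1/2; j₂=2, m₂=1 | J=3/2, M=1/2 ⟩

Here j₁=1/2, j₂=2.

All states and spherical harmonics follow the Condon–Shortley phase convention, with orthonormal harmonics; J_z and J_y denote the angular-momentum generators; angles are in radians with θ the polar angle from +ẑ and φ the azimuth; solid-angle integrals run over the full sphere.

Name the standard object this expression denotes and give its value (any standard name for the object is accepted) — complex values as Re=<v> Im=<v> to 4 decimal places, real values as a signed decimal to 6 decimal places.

Clebsch–Gordan coefficient, −√(3/5) ≈ -0.774597

This is a Clebsch–Gordan (vector-coupling) coefficient.
j₁+j₂−J=1  J+j₁−j₂=0  J−j₁+j₂=3  j₁+j₂+J+1=5
(j₁±m₁, j₂±m₂, J±M) = (0,1,3,1,2,1)
P² = 12/5
sum k=1..1:
  [1] −1/2 = -1/2
S = -1/2
C² = P²·S² = 3/5 ; C = -0.774597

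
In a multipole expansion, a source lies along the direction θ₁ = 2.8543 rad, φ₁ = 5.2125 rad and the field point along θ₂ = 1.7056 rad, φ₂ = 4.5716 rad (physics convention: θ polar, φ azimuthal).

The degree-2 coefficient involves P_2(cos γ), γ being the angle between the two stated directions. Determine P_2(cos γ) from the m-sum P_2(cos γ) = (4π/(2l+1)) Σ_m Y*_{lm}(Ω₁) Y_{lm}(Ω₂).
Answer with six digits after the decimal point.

-0.312075

Summing Y*_{l m}(θ₁,φ₁)·Y_{l m}(θ₂,φ₂) over m ∈ [−2, 2]; prefactor 4π/(2·2+1) = 2.513274:
  [-2]  conj(Y_{2,-2})(Ω₁) = -0.01675 - 0.02610j ; Y_{2,-2}(Ω₂) = -0.36436 - 0.10540j ; Δ = 0.00335 + 0.01128j
  [-1]  conj(Y_{2,-1})(Ω₁) = -0.10067 + 0.18422j ; Y_{2,-1}(Ω₂) = 0.01444 - 0.10187j ; Δ = 0.01731 + 0.01291j
  [+0]  conj(Y_{2,0})(Ω₁) = 0.55481 + 0.00000j ; Y_{2,0}(Ω₂) = -0.29830 + 0.00000j ; Δ = -0.16550 + 0.00000j
  [+1]  conj(Y_{2,1})(Ω₁) = 0.10067 + 0.18422j ; Y_{2,1}(Ω₂) = -0.01444 - 0.10187j ; Δ = 0.01731 - 0.01291j
  [+2]  conj(Y_{2,2})(Ω₁) = -0.01675 + 0.02610j ; Y_{2,2}(Ω₂) = -0.36436 + 0.10540j ; Δ = 0.00335 - 0.01128j
Accumulated sum -0.12417 - 0.00000j; after 4π/(2l+1) scaling, -0.31207 - 0.00000j ⇒ P_2 = -0.312075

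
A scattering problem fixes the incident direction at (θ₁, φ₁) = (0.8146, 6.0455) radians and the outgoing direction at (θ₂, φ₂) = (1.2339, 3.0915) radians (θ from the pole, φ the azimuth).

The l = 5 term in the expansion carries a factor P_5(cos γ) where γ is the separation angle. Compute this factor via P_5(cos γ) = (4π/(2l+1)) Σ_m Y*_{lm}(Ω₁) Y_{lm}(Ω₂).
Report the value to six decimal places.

Expand P_5 via completeness: Σ_{m} conj(Y_{5,m}) at Ω₁ times Y_{5,m} at Ω₂ —
  m=-5: Y*=(0.035278, -0.087722)  Y=(-0.336698, -0.086139)  product (-0.019434, 0.026497)
  m=-4: Y*=(0.163877, -0.229522)  Y=(0.377231, 0.076614)  product (0.079404, -0.074027)
  m=-3: Y*=(0.326089, -0.282020)  Y=(0.004766, 0.000722)  product (0.001758, -0.001109)
  m=-2: Y*=(0.225669, -0.116161)  Y=(-0.333746, -0.033549)  product (-0.079213, 0.031197)
  m=-1: Y*=(-0.212040, 0.051370)  Y=(0.084241, 0.004223)  product (-0.018079, 0.003432)
  m=+0: Y*=(-0.320348, -0.000000)  Y=(0.313267, 0.000000)  product (-0.100354, -0.000000)
  m=+1: Y*=(0.212040, 0.051370)  Y=(-0.084241, 0.004223)  product (-0.018079, -0.003432)
  m=+2: Y*=(0.225669, 0.116161)  Y=(-0.333746, 0.033549)  product (-0.079213, -0.031197)
  m=+3: Y*=(-0.326089, -0.282020)  Y=(-0.004766, 0.000722)  product (0.001758, 0.001109)
  m=+4: Y*=(0.163877, 0.229522)  Y=(0.377231, -0.076614)  product (0.079404, 0.074027)
  m=+5: Y*=(-0.035278, -0.087722)  Y=(0.336698, -0.086139)  product (-0.019434, -0.026497)
Total Σ_m = (-0.171485, 0.000000). Multiply by 1.142397: (-0.195904, 0.000000). P_5(cos γ) = -0.195904

-0.195904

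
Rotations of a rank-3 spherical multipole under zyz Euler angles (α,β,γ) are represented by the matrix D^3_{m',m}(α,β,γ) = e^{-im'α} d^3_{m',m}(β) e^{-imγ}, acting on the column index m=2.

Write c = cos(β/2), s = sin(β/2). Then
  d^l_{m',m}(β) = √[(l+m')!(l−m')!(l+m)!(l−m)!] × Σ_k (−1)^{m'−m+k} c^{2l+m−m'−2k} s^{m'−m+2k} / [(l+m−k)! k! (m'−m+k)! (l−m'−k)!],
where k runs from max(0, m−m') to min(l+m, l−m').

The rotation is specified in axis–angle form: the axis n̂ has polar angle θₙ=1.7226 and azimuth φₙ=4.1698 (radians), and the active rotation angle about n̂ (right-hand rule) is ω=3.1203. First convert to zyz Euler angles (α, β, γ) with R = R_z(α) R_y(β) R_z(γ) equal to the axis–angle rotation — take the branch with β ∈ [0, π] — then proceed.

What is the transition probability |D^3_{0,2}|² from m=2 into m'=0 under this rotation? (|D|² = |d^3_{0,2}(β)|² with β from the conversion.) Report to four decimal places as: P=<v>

P=0.0138

Axis–angle → zyz. n̂ = (sinθₙcosφₙ, sinθₙsinφₙ, cosθₙ) = (-0.510417, -0.846526, -0.151221), ω = 3.1203.
R = I cosω + sinω [n̂]ₓ + (1−cosω) n̂n̂ᵀ gives
  R = [-0.478782, +0.867284, +0.136331; +0.860845, +0.433278, +0.266864; +0.172378, +0.245129, -0.954043]
β = atan2(√(R₁₃²+R₂₃²), R₃₃) = 2.837245; α = atan2(R₂₃, R₁₃) mod 2π = 1.098496; γ = atan2(R₃₂, −R₃₁) mod 2π = 2.183674
D^3_{0,2}(1.0985,2.8372,2.1837) = e^{-i·0·1.0985}·d^3_{0,2}(2.8372)·e^{-i·2·2.1837}. Compute d first:
Half-angle: c=0.151587, s=0.988444. N=√(6·6·120·1)=65.726707
k: max(0,(2)−(0))=2 … min(3+(2),3−(0))=3
  k=2: (−1)^0·65.7267/(12)·0.1516^4·0.9884^2 = +0.002826
  k=3: (−1)^1·65.7267/(12)·0.1516^2·0.9884^4 = -0.120141
d^3_{0,2}(2.8372) = +0.002826 -0.120141 = -0.117316
|D^3_{0,2}|² = |d^3_{0,2}(β)|² = (-0.117316)² = 0.013763 (the z-rotation phases have unit modulus)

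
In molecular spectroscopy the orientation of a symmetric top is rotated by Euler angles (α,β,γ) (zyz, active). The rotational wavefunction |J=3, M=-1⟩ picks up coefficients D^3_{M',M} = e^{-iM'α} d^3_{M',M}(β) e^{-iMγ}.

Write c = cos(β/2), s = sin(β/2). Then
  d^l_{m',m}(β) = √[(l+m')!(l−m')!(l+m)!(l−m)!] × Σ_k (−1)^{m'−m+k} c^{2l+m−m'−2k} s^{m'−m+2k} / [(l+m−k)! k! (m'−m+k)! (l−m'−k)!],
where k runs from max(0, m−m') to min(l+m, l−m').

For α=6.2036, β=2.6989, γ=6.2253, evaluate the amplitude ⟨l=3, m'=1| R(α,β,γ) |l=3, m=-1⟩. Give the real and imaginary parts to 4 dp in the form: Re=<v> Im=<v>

Re=0.5261 Im=0.0114

D^3_{1,-1}(6.2036,2.6989,6.2253) = e^{-i·1·6.2036}·d^3_{1,-1}(2.6989)·e^{-i·-1·6.2253}. Compute d first:
Half-angle: c=0.219543, s=0.975603. N=√(24·2·2·24)=48.000000
The bounds max(0,m−m')=0 and min(l+m,l−m')=2 give 3 terms
  k=0: (−1)^2·48.0000/(8)·0.2195^4·0.9756^2 = +0.013267
  k=1: (−1)^3·48.0000/(6)·0.2195^2·0.9756^4 = -0.349319
  k=2: (−1)^4·48.0000/(48)·0.2195^0·0.9756^6 = +0.862260
d^3_{1,-1}(2.6989) = +0.013267 -0.349319 +0.862260 = +0.526208
Phases: e^{-i·(1)·6.2036}=+0.996835+0.079501i, e^{-i·(-1)·6.2253}=+0.998325-0.057853i ⇒ D=+0.526084+0.011418i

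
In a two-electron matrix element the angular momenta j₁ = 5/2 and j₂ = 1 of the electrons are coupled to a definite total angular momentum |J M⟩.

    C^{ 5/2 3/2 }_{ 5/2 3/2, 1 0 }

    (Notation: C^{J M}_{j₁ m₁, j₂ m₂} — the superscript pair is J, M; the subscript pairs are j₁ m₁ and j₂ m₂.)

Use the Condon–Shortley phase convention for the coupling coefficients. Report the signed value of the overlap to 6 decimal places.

√[6·1!4!1!/7! · 4!1!1!1!4!1!] = √(576/35)
  +(−1)^0/∏(0,1,1,1,3,0)! = 1/6  (running 1/6)
  +(−1)^1/∏(1,0,0,0,4,1)! = -1/24  (running 1/8)
⟨..|..⟩ = √(576/35)·(1/8) = +0.507093

+√(9/35) = +0.507093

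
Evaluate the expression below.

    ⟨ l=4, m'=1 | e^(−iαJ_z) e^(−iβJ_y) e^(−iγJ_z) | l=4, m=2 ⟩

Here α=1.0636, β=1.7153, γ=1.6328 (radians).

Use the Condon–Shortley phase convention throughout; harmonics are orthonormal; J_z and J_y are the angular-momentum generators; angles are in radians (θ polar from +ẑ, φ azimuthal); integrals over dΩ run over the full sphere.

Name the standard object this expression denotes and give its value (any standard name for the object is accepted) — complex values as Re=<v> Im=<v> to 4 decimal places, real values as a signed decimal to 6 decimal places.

This is a Wigner D-matrix element — the rotation-matrix element ⟨l m'| R(α,β,γ) |l m⟩ in the angular-momentum basis.
First d^4_{1,2}(β=1.7153), then the phase factors e^{-i(1)α} and e^{-i(2)γ}:
Half-angle: c=0.654217, s=0.756307. N=√(120·6·720·2)=1018.233765
The bounds max(0,m−m')=1 and min(l+m,l−m')=3 give 3 terms
  k=1: (−1)^0·1018.2338/(240)·0.6542^7·0.7563^1 = +0.164583
  k=2: (−1)^1·1018.2338/(48)·0.6542^5·0.7563^3 = -1.099788
  k=3: (−1)^2·1018.2338/(72)·0.6542^3·0.7563^5 = +0.979876
d^4_{1,2}(1.7153) = +0.164583 -1.099788 +0.979876 = +0.044671
Attach z-rotation phases: D = e^{-i(1)(1.0636)}·(+0.044671)·e^{-i(2)(1.6328)} = -0.016702+0.041432i

Wigner D-matrix element, Re=-0.0167 Im=0.0414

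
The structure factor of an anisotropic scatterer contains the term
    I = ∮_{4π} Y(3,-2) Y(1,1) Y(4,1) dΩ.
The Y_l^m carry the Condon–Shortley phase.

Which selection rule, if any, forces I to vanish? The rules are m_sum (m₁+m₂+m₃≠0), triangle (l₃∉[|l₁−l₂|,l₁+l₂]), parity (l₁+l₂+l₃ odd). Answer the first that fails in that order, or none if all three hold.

none

Σmᵢ = 0  ✓
l₃∈[|l₁−l₂|,l₁+l₂]=[2,4], have l₃=4  ✓
Σlᵢ = 8 ⇒ even  ✓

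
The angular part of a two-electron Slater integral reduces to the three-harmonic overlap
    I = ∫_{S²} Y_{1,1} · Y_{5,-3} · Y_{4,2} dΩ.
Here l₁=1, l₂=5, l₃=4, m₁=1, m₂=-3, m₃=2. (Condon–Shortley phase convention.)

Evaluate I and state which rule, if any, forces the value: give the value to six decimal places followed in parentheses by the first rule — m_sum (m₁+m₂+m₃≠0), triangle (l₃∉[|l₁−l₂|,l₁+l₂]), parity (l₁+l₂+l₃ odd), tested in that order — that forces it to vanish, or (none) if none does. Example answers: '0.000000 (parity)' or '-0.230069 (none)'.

Rules hold: Σm=0, L=10 even, 4≤4≤6.
N = 3·11·9 = 297
Δ = 2!·0!·8!/11! = 1/495
Racah Σ t=1..1: t=1:−1/576 = -1/576
⇒ 3j(1 5 4; 0 0 0)² = 5/99, sgn -1
Racah Σ t=0..0: t=0:+1/2880 = 1/2880
⇒ 3j(1 5 4; 1 -3 2)² = 28/495, sgn +1
4πI² = N·(3j₀)²·(3jₘ)² = 28/33
I = -1·√(0.848485/4π) = -0.25984664
No selection rule forces the value: the integral is nonzero (none).

-0.259847 (none)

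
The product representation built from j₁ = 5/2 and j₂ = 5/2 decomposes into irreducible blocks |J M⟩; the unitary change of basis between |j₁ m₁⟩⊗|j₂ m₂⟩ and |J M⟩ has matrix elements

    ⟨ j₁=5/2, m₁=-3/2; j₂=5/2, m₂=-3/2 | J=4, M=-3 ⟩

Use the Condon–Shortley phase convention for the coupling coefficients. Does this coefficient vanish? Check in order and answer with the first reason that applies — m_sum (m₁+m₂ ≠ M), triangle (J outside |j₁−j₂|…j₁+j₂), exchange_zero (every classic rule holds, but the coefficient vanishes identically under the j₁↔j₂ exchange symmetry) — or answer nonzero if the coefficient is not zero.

m-sum: m₁+m₂ = -3/2+(-3/2) = -3, M = -3  ✓
triangle: |j₁−j₂| = 0 ≤ J = 4 ≤ j₁+j₂ = 5  ✓
exchange: j₁=j₂ and m₁=m₂, and (−1)^(j₁+j₂−J) = (−1)^1 = −1 forces ⟨j₁m₁;j₂m₂|JM⟩ = −⟨j₂m₂;j₁m₁|JM⟩ = −⟨j₁m₁;j₂m₂|JM⟩ ⇒ the coefficient vanishes identically
Racah sum check: Σ_k collapses to 0 ⇒ CG = 0

exchange_zero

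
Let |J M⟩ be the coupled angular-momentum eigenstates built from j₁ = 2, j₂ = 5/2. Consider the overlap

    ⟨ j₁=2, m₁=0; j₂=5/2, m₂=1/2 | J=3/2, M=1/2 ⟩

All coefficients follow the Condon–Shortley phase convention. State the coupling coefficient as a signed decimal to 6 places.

+0.239046  (= +√(2/35))

√[4·3!1!2!/7! · 2!2!3!2!2!1!] = √(32/35)
  +(−1)^1/∏(1,2,1,2,0,0)! = -1/4  (running -1/4)
  +(−1)^2/∏(2,1,0,1,1,1)! = 1/2  (running 1/4)
⟨..|..⟩ = √(32/35)·(1/4) = +0.239046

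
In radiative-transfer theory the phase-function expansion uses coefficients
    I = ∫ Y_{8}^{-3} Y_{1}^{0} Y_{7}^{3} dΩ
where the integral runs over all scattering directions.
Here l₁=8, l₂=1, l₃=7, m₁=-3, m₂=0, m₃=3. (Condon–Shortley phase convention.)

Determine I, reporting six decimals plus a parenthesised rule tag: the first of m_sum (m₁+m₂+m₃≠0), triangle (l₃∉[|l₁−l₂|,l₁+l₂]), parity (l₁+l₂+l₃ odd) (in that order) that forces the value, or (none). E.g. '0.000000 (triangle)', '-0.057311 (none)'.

-0.226917 (none)

m-sum 0 ✓  L=16 even ✓  7≤7≤9 ✓
Π(2lᵢ+1) = 17×3×15 = 765
triangle coeff Δ(8,1,7) = 1/2040
Σ_t [1,1]: t=1:−1/25401600 = -1/25401600
(3j)²=8/255 [(8 1 7; 0 0 0)], sign=+1
Σ_t [1,1]: t=1:−1/87091200 = -1/87091200
(3j)²=11/408 [(8 1 7; -3 0 3)], sign=-1
⇒ 4πI² = 11/17
I = (-1)√(11/17/(4π)) = -0.22691696
No selection rule forces the value: the integral is nonzero (none).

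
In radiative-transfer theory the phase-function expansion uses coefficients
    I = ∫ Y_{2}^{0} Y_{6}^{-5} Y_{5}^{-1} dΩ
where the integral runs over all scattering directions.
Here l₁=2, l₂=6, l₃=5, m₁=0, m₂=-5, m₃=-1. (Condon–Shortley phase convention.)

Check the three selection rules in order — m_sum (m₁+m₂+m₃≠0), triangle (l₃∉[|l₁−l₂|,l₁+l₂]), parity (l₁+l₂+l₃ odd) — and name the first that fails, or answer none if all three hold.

m_sum

azimuthal sum: 0 − 5 − 1 = -6  ✗
4 ≤ 5 ≤ 8 (triangle on l)
L = 2 + 6 + 5 = 13 (odd)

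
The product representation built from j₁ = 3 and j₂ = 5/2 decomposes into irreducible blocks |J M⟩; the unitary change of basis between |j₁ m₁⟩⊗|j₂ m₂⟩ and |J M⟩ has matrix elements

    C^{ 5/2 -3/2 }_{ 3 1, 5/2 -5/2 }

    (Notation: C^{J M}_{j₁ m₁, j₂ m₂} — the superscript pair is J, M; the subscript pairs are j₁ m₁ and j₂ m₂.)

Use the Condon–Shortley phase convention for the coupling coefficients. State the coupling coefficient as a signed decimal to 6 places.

√[6·3!3!2!/9! · 4!2!0!5!1!4!] = √(1152/7)
  +(−1)^0/∏(0,3,2,0,1,2)! = 1/24  (running 1/24)
⟨..|..⟩ = √(1152/7)·(1/24) = +0.534522

+√(2/7) ≈ +0.534522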